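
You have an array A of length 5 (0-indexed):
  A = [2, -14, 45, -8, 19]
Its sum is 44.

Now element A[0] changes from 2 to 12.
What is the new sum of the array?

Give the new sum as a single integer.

Answer: 54

Derivation:
Old value at index 0: 2
New value at index 0: 12
Delta = 12 - 2 = 10
New sum = old_sum + delta = 44 + (10) = 54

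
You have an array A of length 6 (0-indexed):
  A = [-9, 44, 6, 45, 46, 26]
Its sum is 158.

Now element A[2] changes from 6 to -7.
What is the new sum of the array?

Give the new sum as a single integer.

Old value at index 2: 6
New value at index 2: -7
Delta = -7 - 6 = -13
New sum = old_sum + delta = 158 + (-13) = 145

Answer: 145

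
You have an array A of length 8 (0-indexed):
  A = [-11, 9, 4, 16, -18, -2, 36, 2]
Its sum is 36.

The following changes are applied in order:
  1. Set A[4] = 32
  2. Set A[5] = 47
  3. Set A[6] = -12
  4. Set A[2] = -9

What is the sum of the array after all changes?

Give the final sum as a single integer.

Answer: 74

Derivation:
Initial sum: 36
Change 1: A[4] -18 -> 32, delta = 50, sum = 86
Change 2: A[5] -2 -> 47, delta = 49, sum = 135
Change 3: A[6] 36 -> -12, delta = -48, sum = 87
Change 4: A[2] 4 -> -9, delta = -13, sum = 74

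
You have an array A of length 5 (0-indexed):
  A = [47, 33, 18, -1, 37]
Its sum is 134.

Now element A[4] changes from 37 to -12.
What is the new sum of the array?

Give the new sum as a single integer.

Answer: 85

Derivation:
Old value at index 4: 37
New value at index 4: -12
Delta = -12 - 37 = -49
New sum = old_sum + delta = 134 + (-49) = 85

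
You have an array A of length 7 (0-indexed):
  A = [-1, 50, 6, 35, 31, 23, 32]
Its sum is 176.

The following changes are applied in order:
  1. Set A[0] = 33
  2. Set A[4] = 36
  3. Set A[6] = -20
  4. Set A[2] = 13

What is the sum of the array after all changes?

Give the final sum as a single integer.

Initial sum: 176
Change 1: A[0] -1 -> 33, delta = 34, sum = 210
Change 2: A[4] 31 -> 36, delta = 5, sum = 215
Change 3: A[6] 32 -> -20, delta = -52, sum = 163
Change 4: A[2] 6 -> 13, delta = 7, sum = 170

Answer: 170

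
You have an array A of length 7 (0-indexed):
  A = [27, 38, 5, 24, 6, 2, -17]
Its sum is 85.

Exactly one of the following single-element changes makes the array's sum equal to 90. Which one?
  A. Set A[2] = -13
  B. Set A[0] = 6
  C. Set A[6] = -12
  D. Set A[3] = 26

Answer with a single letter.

Option A: A[2] 5->-13, delta=-18, new_sum=85+(-18)=67
Option B: A[0] 27->6, delta=-21, new_sum=85+(-21)=64
Option C: A[6] -17->-12, delta=5, new_sum=85+(5)=90 <-- matches target
Option D: A[3] 24->26, delta=2, new_sum=85+(2)=87

Answer: C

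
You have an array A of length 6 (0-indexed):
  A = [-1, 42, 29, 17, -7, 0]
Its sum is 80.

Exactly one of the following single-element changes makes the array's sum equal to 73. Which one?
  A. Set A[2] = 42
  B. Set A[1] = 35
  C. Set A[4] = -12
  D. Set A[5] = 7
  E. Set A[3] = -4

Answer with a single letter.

Answer: B

Derivation:
Option A: A[2] 29->42, delta=13, new_sum=80+(13)=93
Option B: A[1] 42->35, delta=-7, new_sum=80+(-7)=73 <-- matches target
Option C: A[4] -7->-12, delta=-5, new_sum=80+(-5)=75
Option D: A[5] 0->7, delta=7, new_sum=80+(7)=87
Option E: A[3] 17->-4, delta=-21, new_sum=80+(-21)=59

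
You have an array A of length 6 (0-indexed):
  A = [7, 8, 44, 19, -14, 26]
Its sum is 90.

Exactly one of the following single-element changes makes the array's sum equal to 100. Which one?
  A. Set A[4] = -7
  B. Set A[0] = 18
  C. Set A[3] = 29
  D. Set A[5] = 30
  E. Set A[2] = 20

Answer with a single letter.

Option A: A[4] -14->-7, delta=7, new_sum=90+(7)=97
Option B: A[0] 7->18, delta=11, new_sum=90+(11)=101
Option C: A[3] 19->29, delta=10, new_sum=90+(10)=100 <-- matches target
Option D: A[5] 26->30, delta=4, new_sum=90+(4)=94
Option E: A[2] 44->20, delta=-24, new_sum=90+(-24)=66

Answer: C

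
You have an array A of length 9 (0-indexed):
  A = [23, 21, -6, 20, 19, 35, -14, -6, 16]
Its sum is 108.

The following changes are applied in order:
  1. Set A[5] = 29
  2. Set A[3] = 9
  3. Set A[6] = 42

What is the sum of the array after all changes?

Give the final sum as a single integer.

Initial sum: 108
Change 1: A[5] 35 -> 29, delta = -6, sum = 102
Change 2: A[3] 20 -> 9, delta = -11, sum = 91
Change 3: A[6] -14 -> 42, delta = 56, sum = 147

Answer: 147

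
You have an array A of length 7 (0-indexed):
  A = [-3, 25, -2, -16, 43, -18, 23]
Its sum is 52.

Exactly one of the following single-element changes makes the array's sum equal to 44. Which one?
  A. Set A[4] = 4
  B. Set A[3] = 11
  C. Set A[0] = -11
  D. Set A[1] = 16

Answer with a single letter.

Answer: C

Derivation:
Option A: A[4] 43->4, delta=-39, new_sum=52+(-39)=13
Option B: A[3] -16->11, delta=27, new_sum=52+(27)=79
Option C: A[0] -3->-11, delta=-8, new_sum=52+(-8)=44 <-- matches target
Option D: A[1] 25->16, delta=-9, new_sum=52+(-9)=43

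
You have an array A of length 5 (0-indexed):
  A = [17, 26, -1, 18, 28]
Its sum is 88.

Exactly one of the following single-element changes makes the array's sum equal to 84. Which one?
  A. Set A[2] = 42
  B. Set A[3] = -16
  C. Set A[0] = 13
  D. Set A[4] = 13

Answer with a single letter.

Answer: C

Derivation:
Option A: A[2] -1->42, delta=43, new_sum=88+(43)=131
Option B: A[3] 18->-16, delta=-34, new_sum=88+(-34)=54
Option C: A[0] 17->13, delta=-4, new_sum=88+(-4)=84 <-- matches target
Option D: A[4] 28->13, delta=-15, new_sum=88+(-15)=73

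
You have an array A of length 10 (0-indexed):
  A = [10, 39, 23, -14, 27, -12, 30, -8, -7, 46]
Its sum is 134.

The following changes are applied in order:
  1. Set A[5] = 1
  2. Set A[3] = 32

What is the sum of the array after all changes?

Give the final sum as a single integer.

Initial sum: 134
Change 1: A[5] -12 -> 1, delta = 13, sum = 147
Change 2: A[3] -14 -> 32, delta = 46, sum = 193

Answer: 193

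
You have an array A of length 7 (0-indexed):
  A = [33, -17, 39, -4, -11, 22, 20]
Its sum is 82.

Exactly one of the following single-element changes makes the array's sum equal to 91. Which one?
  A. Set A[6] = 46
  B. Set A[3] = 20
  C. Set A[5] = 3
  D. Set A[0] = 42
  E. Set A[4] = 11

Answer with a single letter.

Option A: A[6] 20->46, delta=26, new_sum=82+(26)=108
Option B: A[3] -4->20, delta=24, new_sum=82+(24)=106
Option C: A[5] 22->3, delta=-19, new_sum=82+(-19)=63
Option D: A[0] 33->42, delta=9, new_sum=82+(9)=91 <-- matches target
Option E: A[4] -11->11, delta=22, new_sum=82+(22)=104

Answer: D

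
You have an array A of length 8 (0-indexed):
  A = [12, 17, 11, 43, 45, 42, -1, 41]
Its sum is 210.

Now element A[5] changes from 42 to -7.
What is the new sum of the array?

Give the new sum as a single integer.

Old value at index 5: 42
New value at index 5: -7
Delta = -7 - 42 = -49
New sum = old_sum + delta = 210 + (-49) = 161

Answer: 161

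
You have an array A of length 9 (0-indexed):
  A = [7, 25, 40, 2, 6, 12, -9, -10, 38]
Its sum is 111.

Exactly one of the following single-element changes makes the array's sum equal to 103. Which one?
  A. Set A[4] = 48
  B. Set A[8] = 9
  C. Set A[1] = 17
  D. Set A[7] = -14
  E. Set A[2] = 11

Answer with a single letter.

Answer: C

Derivation:
Option A: A[4] 6->48, delta=42, new_sum=111+(42)=153
Option B: A[8] 38->9, delta=-29, new_sum=111+(-29)=82
Option C: A[1] 25->17, delta=-8, new_sum=111+(-8)=103 <-- matches target
Option D: A[7] -10->-14, delta=-4, new_sum=111+(-4)=107
Option E: A[2] 40->11, delta=-29, new_sum=111+(-29)=82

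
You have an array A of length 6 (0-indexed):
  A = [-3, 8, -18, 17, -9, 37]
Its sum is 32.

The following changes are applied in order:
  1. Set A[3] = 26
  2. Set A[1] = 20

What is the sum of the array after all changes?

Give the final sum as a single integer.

Answer: 53

Derivation:
Initial sum: 32
Change 1: A[3] 17 -> 26, delta = 9, sum = 41
Change 2: A[1] 8 -> 20, delta = 12, sum = 53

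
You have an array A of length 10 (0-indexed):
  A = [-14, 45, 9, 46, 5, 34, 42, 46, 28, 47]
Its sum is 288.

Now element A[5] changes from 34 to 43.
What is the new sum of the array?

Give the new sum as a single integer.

Answer: 297

Derivation:
Old value at index 5: 34
New value at index 5: 43
Delta = 43 - 34 = 9
New sum = old_sum + delta = 288 + (9) = 297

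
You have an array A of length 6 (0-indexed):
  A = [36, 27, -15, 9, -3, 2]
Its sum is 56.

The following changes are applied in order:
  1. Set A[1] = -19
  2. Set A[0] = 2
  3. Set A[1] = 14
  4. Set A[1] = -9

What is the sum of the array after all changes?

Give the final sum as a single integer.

Answer: -14

Derivation:
Initial sum: 56
Change 1: A[1] 27 -> -19, delta = -46, sum = 10
Change 2: A[0] 36 -> 2, delta = -34, sum = -24
Change 3: A[1] -19 -> 14, delta = 33, sum = 9
Change 4: A[1] 14 -> -9, delta = -23, sum = -14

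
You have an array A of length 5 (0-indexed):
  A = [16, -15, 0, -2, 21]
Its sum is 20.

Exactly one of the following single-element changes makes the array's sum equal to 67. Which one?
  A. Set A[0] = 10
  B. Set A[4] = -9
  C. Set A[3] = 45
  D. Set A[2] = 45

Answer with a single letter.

Answer: C

Derivation:
Option A: A[0] 16->10, delta=-6, new_sum=20+(-6)=14
Option B: A[4] 21->-9, delta=-30, new_sum=20+(-30)=-10
Option C: A[3] -2->45, delta=47, new_sum=20+(47)=67 <-- matches target
Option D: A[2] 0->45, delta=45, new_sum=20+(45)=65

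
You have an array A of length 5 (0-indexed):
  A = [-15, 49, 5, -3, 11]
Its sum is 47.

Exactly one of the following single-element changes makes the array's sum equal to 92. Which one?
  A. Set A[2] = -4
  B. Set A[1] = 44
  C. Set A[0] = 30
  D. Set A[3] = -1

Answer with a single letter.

Answer: C

Derivation:
Option A: A[2] 5->-4, delta=-9, new_sum=47+(-9)=38
Option B: A[1] 49->44, delta=-5, new_sum=47+(-5)=42
Option C: A[0] -15->30, delta=45, new_sum=47+(45)=92 <-- matches target
Option D: A[3] -3->-1, delta=2, new_sum=47+(2)=49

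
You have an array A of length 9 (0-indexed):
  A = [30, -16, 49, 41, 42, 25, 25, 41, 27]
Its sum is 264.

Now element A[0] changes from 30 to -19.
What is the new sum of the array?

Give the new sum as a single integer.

Answer: 215

Derivation:
Old value at index 0: 30
New value at index 0: -19
Delta = -19 - 30 = -49
New sum = old_sum + delta = 264 + (-49) = 215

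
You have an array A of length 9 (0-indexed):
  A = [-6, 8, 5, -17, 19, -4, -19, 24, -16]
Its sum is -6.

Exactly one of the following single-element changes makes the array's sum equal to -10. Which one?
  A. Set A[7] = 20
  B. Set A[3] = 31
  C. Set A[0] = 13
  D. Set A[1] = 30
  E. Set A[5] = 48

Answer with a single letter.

Option A: A[7] 24->20, delta=-4, new_sum=-6+(-4)=-10 <-- matches target
Option B: A[3] -17->31, delta=48, new_sum=-6+(48)=42
Option C: A[0] -6->13, delta=19, new_sum=-6+(19)=13
Option D: A[1] 8->30, delta=22, new_sum=-6+(22)=16
Option E: A[5] -4->48, delta=52, new_sum=-6+(52)=46

Answer: A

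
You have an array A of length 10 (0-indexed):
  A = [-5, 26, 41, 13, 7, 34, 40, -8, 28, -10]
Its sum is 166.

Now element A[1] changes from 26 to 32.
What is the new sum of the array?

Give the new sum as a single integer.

Old value at index 1: 26
New value at index 1: 32
Delta = 32 - 26 = 6
New sum = old_sum + delta = 166 + (6) = 172

Answer: 172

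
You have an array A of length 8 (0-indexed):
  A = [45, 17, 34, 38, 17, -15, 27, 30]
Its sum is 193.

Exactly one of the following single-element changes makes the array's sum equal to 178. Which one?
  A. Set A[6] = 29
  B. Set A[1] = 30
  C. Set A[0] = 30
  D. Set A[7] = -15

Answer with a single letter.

Option A: A[6] 27->29, delta=2, new_sum=193+(2)=195
Option B: A[1] 17->30, delta=13, new_sum=193+(13)=206
Option C: A[0] 45->30, delta=-15, new_sum=193+(-15)=178 <-- matches target
Option D: A[7] 30->-15, delta=-45, new_sum=193+(-45)=148

Answer: C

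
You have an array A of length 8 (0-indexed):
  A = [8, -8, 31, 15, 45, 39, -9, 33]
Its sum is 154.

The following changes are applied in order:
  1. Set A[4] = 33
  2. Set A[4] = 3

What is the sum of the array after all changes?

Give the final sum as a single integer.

Initial sum: 154
Change 1: A[4] 45 -> 33, delta = -12, sum = 142
Change 2: A[4] 33 -> 3, delta = -30, sum = 112

Answer: 112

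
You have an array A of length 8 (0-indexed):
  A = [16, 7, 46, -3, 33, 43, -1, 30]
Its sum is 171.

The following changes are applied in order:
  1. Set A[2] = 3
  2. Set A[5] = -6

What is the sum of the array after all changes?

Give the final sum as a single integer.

Initial sum: 171
Change 1: A[2] 46 -> 3, delta = -43, sum = 128
Change 2: A[5] 43 -> -6, delta = -49, sum = 79

Answer: 79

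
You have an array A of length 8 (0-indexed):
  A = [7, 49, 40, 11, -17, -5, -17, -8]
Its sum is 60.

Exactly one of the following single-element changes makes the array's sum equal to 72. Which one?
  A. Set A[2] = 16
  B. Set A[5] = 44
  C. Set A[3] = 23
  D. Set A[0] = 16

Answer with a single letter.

Option A: A[2] 40->16, delta=-24, new_sum=60+(-24)=36
Option B: A[5] -5->44, delta=49, new_sum=60+(49)=109
Option C: A[3] 11->23, delta=12, new_sum=60+(12)=72 <-- matches target
Option D: A[0] 7->16, delta=9, new_sum=60+(9)=69

Answer: C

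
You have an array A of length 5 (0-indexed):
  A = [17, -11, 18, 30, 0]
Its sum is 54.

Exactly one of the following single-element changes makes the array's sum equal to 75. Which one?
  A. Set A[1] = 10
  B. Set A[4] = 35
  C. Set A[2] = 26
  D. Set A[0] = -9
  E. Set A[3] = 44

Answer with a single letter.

Option A: A[1] -11->10, delta=21, new_sum=54+(21)=75 <-- matches target
Option B: A[4] 0->35, delta=35, new_sum=54+(35)=89
Option C: A[2] 18->26, delta=8, new_sum=54+(8)=62
Option D: A[0] 17->-9, delta=-26, new_sum=54+(-26)=28
Option E: A[3] 30->44, delta=14, new_sum=54+(14)=68

Answer: A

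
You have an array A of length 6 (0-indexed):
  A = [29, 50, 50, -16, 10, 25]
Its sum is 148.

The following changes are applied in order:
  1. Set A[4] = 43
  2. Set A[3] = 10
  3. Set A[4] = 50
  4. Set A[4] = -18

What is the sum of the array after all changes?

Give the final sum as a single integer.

Initial sum: 148
Change 1: A[4] 10 -> 43, delta = 33, sum = 181
Change 2: A[3] -16 -> 10, delta = 26, sum = 207
Change 3: A[4] 43 -> 50, delta = 7, sum = 214
Change 4: A[4] 50 -> -18, delta = -68, sum = 146

Answer: 146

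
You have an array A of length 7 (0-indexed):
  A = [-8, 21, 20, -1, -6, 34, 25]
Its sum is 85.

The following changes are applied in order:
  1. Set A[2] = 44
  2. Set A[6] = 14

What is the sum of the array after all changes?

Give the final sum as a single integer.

Initial sum: 85
Change 1: A[2] 20 -> 44, delta = 24, sum = 109
Change 2: A[6] 25 -> 14, delta = -11, sum = 98

Answer: 98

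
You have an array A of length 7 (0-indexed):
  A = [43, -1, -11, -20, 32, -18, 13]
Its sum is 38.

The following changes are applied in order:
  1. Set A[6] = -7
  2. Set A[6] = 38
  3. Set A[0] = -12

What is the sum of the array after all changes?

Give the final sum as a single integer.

Initial sum: 38
Change 1: A[6] 13 -> -7, delta = -20, sum = 18
Change 2: A[6] -7 -> 38, delta = 45, sum = 63
Change 3: A[0] 43 -> -12, delta = -55, sum = 8

Answer: 8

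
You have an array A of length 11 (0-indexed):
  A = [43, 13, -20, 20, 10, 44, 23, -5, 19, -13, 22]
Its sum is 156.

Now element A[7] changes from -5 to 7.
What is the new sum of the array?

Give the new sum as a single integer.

Old value at index 7: -5
New value at index 7: 7
Delta = 7 - -5 = 12
New sum = old_sum + delta = 156 + (12) = 168

Answer: 168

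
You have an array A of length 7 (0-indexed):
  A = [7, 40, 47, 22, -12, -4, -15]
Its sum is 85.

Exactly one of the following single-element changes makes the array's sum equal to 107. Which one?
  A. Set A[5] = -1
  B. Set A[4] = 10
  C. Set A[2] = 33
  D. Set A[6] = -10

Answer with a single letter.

Answer: B

Derivation:
Option A: A[5] -4->-1, delta=3, new_sum=85+(3)=88
Option B: A[4] -12->10, delta=22, new_sum=85+(22)=107 <-- matches target
Option C: A[2] 47->33, delta=-14, new_sum=85+(-14)=71
Option D: A[6] -15->-10, delta=5, new_sum=85+(5)=90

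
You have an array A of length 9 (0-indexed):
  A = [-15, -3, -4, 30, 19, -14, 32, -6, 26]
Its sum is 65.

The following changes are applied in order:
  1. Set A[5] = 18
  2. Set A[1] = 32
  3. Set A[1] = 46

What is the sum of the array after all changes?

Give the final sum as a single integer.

Answer: 146

Derivation:
Initial sum: 65
Change 1: A[5] -14 -> 18, delta = 32, sum = 97
Change 2: A[1] -3 -> 32, delta = 35, sum = 132
Change 3: A[1] 32 -> 46, delta = 14, sum = 146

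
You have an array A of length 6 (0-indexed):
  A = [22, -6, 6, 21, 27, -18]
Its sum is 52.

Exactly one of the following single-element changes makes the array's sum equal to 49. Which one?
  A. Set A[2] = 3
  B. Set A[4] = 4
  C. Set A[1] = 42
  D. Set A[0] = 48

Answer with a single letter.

Answer: A

Derivation:
Option A: A[2] 6->3, delta=-3, new_sum=52+(-3)=49 <-- matches target
Option B: A[4] 27->4, delta=-23, new_sum=52+(-23)=29
Option C: A[1] -6->42, delta=48, new_sum=52+(48)=100
Option D: A[0] 22->48, delta=26, new_sum=52+(26)=78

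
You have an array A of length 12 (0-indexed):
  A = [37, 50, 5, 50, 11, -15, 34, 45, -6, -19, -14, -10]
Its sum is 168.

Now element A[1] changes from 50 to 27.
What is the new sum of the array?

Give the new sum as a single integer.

Answer: 145

Derivation:
Old value at index 1: 50
New value at index 1: 27
Delta = 27 - 50 = -23
New sum = old_sum + delta = 168 + (-23) = 145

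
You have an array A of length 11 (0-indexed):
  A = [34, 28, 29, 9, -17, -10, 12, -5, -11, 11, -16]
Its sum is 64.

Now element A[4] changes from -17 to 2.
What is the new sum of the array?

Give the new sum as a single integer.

Answer: 83

Derivation:
Old value at index 4: -17
New value at index 4: 2
Delta = 2 - -17 = 19
New sum = old_sum + delta = 64 + (19) = 83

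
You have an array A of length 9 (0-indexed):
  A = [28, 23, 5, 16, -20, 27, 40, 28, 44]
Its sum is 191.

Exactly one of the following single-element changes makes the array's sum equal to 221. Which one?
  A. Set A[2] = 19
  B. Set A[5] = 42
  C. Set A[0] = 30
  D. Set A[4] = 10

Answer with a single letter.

Option A: A[2] 5->19, delta=14, new_sum=191+(14)=205
Option B: A[5] 27->42, delta=15, new_sum=191+(15)=206
Option C: A[0] 28->30, delta=2, new_sum=191+(2)=193
Option D: A[4] -20->10, delta=30, new_sum=191+(30)=221 <-- matches target

Answer: D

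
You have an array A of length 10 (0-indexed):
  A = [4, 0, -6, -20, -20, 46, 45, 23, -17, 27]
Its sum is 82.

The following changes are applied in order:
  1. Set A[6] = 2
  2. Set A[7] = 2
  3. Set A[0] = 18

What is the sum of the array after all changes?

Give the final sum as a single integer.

Answer: 32

Derivation:
Initial sum: 82
Change 1: A[6] 45 -> 2, delta = -43, sum = 39
Change 2: A[7] 23 -> 2, delta = -21, sum = 18
Change 3: A[0] 4 -> 18, delta = 14, sum = 32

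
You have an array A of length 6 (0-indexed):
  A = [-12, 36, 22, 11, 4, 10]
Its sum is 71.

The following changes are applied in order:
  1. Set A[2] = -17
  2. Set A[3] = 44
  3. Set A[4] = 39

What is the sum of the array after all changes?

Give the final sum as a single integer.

Answer: 100

Derivation:
Initial sum: 71
Change 1: A[2] 22 -> -17, delta = -39, sum = 32
Change 2: A[3] 11 -> 44, delta = 33, sum = 65
Change 3: A[4] 4 -> 39, delta = 35, sum = 100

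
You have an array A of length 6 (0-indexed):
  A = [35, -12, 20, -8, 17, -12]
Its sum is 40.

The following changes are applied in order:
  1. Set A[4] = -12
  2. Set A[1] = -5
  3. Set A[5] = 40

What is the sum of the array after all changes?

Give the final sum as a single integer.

Answer: 70

Derivation:
Initial sum: 40
Change 1: A[4] 17 -> -12, delta = -29, sum = 11
Change 2: A[1] -12 -> -5, delta = 7, sum = 18
Change 3: A[5] -12 -> 40, delta = 52, sum = 70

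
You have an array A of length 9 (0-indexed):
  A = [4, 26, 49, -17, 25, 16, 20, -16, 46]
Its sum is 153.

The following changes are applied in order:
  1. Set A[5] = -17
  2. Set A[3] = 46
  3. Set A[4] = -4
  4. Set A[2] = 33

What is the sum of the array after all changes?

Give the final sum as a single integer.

Answer: 138

Derivation:
Initial sum: 153
Change 1: A[5] 16 -> -17, delta = -33, sum = 120
Change 2: A[3] -17 -> 46, delta = 63, sum = 183
Change 3: A[4] 25 -> -4, delta = -29, sum = 154
Change 4: A[2] 49 -> 33, delta = -16, sum = 138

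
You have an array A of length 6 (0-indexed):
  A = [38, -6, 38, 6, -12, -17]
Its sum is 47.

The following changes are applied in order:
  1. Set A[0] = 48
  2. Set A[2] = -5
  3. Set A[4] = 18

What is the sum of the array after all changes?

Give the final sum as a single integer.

Initial sum: 47
Change 1: A[0] 38 -> 48, delta = 10, sum = 57
Change 2: A[2] 38 -> -5, delta = -43, sum = 14
Change 3: A[4] -12 -> 18, delta = 30, sum = 44

Answer: 44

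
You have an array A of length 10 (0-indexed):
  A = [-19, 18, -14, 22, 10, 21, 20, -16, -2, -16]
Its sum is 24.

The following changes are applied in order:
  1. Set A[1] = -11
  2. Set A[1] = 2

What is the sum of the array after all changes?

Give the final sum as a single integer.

Initial sum: 24
Change 1: A[1] 18 -> -11, delta = -29, sum = -5
Change 2: A[1] -11 -> 2, delta = 13, sum = 8

Answer: 8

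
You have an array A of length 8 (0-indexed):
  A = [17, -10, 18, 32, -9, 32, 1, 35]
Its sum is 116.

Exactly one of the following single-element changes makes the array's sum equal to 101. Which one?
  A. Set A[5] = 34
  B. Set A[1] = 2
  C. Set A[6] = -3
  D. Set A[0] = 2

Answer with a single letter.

Option A: A[5] 32->34, delta=2, new_sum=116+(2)=118
Option B: A[1] -10->2, delta=12, new_sum=116+(12)=128
Option C: A[6] 1->-3, delta=-4, new_sum=116+(-4)=112
Option D: A[0] 17->2, delta=-15, new_sum=116+(-15)=101 <-- matches target

Answer: D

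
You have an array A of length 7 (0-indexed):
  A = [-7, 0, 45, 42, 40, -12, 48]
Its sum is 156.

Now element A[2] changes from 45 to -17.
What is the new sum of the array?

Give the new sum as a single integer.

Answer: 94

Derivation:
Old value at index 2: 45
New value at index 2: -17
Delta = -17 - 45 = -62
New sum = old_sum + delta = 156 + (-62) = 94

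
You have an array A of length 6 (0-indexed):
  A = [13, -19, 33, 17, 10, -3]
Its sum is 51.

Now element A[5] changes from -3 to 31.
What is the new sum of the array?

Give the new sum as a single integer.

Old value at index 5: -3
New value at index 5: 31
Delta = 31 - -3 = 34
New sum = old_sum + delta = 51 + (34) = 85

Answer: 85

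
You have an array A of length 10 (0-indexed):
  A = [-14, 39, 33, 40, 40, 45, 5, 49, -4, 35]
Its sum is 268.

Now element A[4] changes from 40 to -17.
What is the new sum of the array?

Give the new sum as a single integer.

Answer: 211

Derivation:
Old value at index 4: 40
New value at index 4: -17
Delta = -17 - 40 = -57
New sum = old_sum + delta = 268 + (-57) = 211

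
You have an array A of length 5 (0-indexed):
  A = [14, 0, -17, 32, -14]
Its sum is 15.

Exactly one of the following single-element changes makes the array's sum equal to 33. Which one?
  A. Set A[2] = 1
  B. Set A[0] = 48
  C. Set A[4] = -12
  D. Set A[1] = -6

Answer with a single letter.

Option A: A[2] -17->1, delta=18, new_sum=15+(18)=33 <-- matches target
Option B: A[0] 14->48, delta=34, new_sum=15+(34)=49
Option C: A[4] -14->-12, delta=2, new_sum=15+(2)=17
Option D: A[1] 0->-6, delta=-6, new_sum=15+(-6)=9

Answer: A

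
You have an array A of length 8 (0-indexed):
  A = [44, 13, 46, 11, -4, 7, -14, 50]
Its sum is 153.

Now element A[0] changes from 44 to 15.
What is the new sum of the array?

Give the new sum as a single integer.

Old value at index 0: 44
New value at index 0: 15
Delta = 15 - 44 = -29
New sum = old_sum + delta = 153 + (-29) = 124

Answer: 124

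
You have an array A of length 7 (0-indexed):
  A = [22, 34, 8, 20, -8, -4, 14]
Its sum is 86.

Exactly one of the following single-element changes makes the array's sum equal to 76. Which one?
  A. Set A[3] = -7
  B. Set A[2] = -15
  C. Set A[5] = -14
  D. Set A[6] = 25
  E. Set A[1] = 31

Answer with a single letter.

Answer: C

Derivation:
Option A: A[3] 20->-7, delta=-27, new_sum=86+(-27)=59
Option B: A[2] 8->-15, delta=-23, new_sum=86+(-23)=63
Option C: A[5] -4->-14, delta=-10, new_sum=86+(-10)=76 <-- matches target
Option D: A[6] 14->25, delta=11, new_sum=86+(11)=97
Option E: A[1] 34->31, delta=-3, new_sum=86+(-3)=83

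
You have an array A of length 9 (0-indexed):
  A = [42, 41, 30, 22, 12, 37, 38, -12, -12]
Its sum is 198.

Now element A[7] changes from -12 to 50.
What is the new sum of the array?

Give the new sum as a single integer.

Old value at index 7: -12
New value at index 7: 50
Delta = 50 - -12 = 62
New sum = old_sum + delta = 198 + (62) = 260

Answer: 260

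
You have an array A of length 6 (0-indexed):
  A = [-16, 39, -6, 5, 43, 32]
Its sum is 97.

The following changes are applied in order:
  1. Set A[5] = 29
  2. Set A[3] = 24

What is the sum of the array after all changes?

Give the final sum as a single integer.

Answer: 113

Derivation:
Initial sum: 97
Change 1: A[5] 32 -> 29, delta = -3, sum = 94
Change 2: A[3] 5 -> 24, delta = 19, sum = 113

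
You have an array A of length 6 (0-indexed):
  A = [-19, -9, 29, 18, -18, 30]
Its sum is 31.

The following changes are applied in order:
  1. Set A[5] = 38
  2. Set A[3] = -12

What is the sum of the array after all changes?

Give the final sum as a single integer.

Initial sum: 31
Change 1: A[5] 30 -> 38, delta = 8, sum = 39
Change 2: A[3] 18 -> -12, delta = -30, sum = 9

Answer: 9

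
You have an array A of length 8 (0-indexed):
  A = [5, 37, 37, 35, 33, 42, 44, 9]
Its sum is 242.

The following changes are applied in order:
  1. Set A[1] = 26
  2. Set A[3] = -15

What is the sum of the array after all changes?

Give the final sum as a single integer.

Initial sum: 242
Change 1: A[1] 37 -> 26, delta = -11, sum = 231
Change 2: A[3] 35 -> -15, delta = -50, sum = 181

Answer: 181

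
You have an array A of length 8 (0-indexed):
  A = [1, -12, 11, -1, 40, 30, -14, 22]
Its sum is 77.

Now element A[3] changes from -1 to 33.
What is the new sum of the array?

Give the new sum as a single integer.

Answer: 111

Derivation:
Old value at index 3: -1
New value at index 3: 33
Delta = 33 - -1 = 34
New sum = old_sum + delta = 77 + (34) = 111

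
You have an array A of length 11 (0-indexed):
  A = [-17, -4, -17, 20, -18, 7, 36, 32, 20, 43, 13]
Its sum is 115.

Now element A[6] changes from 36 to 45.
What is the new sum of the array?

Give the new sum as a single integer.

Old value at index 6: 36
New value at index 6: 45
Delta = 45 - 36 = 9
New sum = old_sum + delta = 115 + (9) = 124

Answer: 124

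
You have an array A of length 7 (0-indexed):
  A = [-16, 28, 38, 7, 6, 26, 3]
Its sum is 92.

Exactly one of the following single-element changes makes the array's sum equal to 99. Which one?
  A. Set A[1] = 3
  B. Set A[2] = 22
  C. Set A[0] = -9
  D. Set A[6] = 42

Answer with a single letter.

Option A: A[1] 28->3, delta=-25, new_sum=92+(-25)=67
Option B: A[2] 38->22, delta=-16, new_sum=92+(-16)=76
Option C: A[0] -16->-9, delta=7, new_sum=92+(7)=99 <-- matches target
Option D: A[6] 3->42, delta=39, new_sum=92+(39)=131

Answer: C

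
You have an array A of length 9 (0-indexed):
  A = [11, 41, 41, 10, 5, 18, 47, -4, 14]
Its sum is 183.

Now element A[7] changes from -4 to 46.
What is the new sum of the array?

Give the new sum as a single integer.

Old value at index 7: -4
New value at index 7: 46
Delta = 46 - -4 = 50
New sum = old_sum + delta = 183 + (50) = 233

Answer: 233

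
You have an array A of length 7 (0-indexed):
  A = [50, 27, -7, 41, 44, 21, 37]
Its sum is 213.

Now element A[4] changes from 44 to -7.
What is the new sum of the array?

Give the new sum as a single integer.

Answer: 162

Derivation:
Old value at index 4: 44
New value at index 4: -7
Delta = -7 - 44 = -51
New sum = old_sum + delta = 213 + (-51) = 162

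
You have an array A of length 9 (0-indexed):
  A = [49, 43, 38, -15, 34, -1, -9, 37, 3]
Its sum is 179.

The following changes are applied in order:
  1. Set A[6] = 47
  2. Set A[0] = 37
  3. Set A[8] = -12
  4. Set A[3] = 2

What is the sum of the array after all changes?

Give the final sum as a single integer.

Answer: 225

Derivation:
Initial sum: 179
Change 1: A[6] -9 -> 47, delta = 56, sum = 235
Change 2: A[0] 49 -> 37, delta = -12, sum = 223
Change 3: A[8] 3 -> -12, delta = -15, sum = 208
Change 4: A[3] -15 -> 2, delta = 17, sum = 225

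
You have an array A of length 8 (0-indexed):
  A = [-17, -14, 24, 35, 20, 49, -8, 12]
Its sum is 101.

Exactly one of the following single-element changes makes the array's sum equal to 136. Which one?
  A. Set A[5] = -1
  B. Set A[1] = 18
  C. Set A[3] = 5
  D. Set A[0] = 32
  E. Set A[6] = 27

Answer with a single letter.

Answer: E

Derivation:
Option A: A[5] 49->-1, delta=-50, new_sum=101+(-50)=51
Option B: A[1] -14->18, delta=32, new_sum=101+(32)=133
Option C: A[3] 35->5, delta=-30, new_sum=101+(-30)=71
Option D: A[0] -17->32, delta=49, new_sum=101+(49)=150
Option E: A[6] -8->27, delta=35, new_sum=101+(35)=136 <-- matches target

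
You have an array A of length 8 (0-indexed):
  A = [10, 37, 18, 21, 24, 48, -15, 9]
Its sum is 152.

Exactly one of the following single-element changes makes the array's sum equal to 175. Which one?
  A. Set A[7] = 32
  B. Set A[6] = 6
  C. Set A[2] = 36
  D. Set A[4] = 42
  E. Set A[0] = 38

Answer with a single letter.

Option A: A[7] 9->32, delta=23, new_sum=152+(23)=175 <-- matches target
Option B: A[6] -15->6, delta=21, new_sum=152+(21)=173
Option C: A[2] 18->36, delta=18, new_sum=152+(18)=170
Option D: A[4] 24->42, delta=18, new_sum=152+(18)=170
Option E: A[0] 10->38, delta=28, new_sum=152+(28)=180

Answer: A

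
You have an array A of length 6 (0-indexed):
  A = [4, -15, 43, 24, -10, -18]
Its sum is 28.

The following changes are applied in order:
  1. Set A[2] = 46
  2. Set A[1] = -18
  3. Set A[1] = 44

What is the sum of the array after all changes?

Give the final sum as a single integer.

Answer: 90

Derivation:
Initial sum: 28
Change 1: A[2] 43 -> 46, delta = 3, sum = 31
Change 2: A[1] -15 -> -18, delta = -3, sum = 28
Change 3: A[1] -18 -> 44, delta = 62, sum = 90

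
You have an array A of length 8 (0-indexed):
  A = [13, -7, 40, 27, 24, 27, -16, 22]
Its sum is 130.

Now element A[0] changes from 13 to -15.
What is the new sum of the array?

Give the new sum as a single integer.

Answer: 102

Derivation:
Old value at index 0: 13
New value at index 0: -15
Delta = -15 - 13 = -28
New sum = old_sum + delta = 130 + (-28) = 102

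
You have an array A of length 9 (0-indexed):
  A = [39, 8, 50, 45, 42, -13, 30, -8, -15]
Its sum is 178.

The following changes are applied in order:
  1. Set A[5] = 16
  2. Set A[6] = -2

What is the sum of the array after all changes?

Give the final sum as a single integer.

Answer: 175

Derivation:
Initial sum: 178
Change 1: A[5] -13 -> 16, delta = 29, sum = 207
Change 2: A[6] 30 -> -2, delta = -32, sum = 175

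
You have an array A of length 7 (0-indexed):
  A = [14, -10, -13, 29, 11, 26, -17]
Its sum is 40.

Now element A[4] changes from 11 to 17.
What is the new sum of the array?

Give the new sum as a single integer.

Old value at index 4: 11
New value at index 4: 17
Delta = 17 - 11 = 6
New sum = old_sum + delta = 40 + (6) = 46

Answer: 46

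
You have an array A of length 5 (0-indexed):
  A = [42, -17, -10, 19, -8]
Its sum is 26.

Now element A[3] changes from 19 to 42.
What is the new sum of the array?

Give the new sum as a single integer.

Old value at index 3: 19
New value at index 3: 42
Delta = 42 - 19 = 23
New sum = old_sum + delta = 26 + (23) = 49

Answer: 49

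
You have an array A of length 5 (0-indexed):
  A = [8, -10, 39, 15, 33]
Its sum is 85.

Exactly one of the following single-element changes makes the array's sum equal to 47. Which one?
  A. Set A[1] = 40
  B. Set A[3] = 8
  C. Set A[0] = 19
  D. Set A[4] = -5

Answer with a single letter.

Option A: A[1] -10->40, delta=50, new_sum=85+(50)=135
Option B: A[3] 15->8, delta=-7, new_sum=85+(-7)=78
Option C: A[0] 8->19, delta=11, new_sum=85+(11)=96
Option D: A[4] 33->-5, delta=-38, new_sum=85+(-38)=47 <-- matches target

Answer: D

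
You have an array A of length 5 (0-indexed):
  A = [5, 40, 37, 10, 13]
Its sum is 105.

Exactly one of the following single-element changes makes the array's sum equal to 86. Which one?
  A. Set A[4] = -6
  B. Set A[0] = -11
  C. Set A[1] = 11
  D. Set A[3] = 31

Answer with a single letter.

Answer: A

Derivation:
Option A: A[4] 13->-6, delta=-19, new_sum=105+(-19)=86 <-- matches target
Option B: A[0] 5->-11, delta=-16, new_sum=105+(-16)=89
Option C: A[1] 40->11, delta=-29, new_sum=105+(-29)=76
Option D: A[3] 10->31, delta=21, new_sum=105+(21)=126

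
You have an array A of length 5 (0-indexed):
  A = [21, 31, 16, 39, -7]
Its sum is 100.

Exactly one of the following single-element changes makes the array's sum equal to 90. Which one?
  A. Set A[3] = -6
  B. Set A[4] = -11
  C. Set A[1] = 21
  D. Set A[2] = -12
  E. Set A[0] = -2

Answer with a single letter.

Option A: A[3] 39->-6, delta=-45, new_sum=100+(-45)=55
Option B: A[4] -7->-11, delta=-4, new_sum=100+(-4)=96
Option C: A[1] 31->21, delta=-10, new_sum=100+(-10)=90 <-- matches target
Option D: A[2] 16->-12, delta=-28, new_sum=100+(-28)=72
Option E: A[0] 21->-2, delta=-23, new_sum=100+(-23)=77

Answer: C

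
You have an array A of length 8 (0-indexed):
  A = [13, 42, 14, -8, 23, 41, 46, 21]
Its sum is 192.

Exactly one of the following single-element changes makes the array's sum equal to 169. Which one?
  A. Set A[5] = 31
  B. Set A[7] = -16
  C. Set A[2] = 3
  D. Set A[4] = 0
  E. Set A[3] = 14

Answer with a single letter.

Answer: D

Derivation:
Option A: A[5] 41->31, delta=-10, new_sum=192+(-10)=182
Option B: A[7] 21->-16, delta=-37, new_sum=192+(-37)=155
Option C: A[2] 14->3, delta=-11, new_sum=192+(-11)=181
Option D: A[4] 23->0, delta=-23, new_sum=192+(-23)=169 <-- matches target
Option E: A[3] -8->14, delta=22, new_sum=192+(22)=214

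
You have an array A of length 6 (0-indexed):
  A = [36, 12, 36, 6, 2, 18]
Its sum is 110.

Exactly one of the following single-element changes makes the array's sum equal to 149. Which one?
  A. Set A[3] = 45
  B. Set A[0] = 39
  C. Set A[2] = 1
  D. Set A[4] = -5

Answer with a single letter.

Answer: A

Derivation:
Option A: A[3] 6->45, delta=39, new_sum=110+(39)=149 <-- matches target
Option B: A[0] 36->39, delta=3, new_sum=110+(3)=113
Option C: A[2] 36->1, delta=-35, new_sum=110+(-35)=75
Option D: A[4] 2->-5, delta=-7, new_sum=110+(-7)=103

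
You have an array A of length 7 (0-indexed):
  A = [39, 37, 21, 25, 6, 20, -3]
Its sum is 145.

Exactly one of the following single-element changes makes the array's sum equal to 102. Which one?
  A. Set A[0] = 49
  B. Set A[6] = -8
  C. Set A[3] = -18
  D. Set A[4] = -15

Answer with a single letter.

Option A: A[0] 39->49, delta=10, new_sum=145+(10)=155
Option B: A[6] -3->-8, delta=-5, new_sum=145+(-5)=140
Option C: A[3] 25->-18, delta=-43, new_sum=145+(-43)=102 <-- matches target
Option D: A[4] 6->-15, delta=-21, new_sum=145+(-21)=124

Answer: C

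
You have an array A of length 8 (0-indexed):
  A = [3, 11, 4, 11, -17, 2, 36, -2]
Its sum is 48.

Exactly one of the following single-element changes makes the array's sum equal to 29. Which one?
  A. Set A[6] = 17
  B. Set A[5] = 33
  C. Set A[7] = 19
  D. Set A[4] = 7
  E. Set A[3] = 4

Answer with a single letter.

Option A: A[6] 36->17, delta=-19, new_sum=48+(-19)=29 <-- matches target
Option B: A[5] 2->33, delta=31, new_sum=48+(31)=79
Option C: A[7] -2->19, delta=21, new_sum=48+(21)=69
Option D: A[4] -17->7, delta=24, new_sum=48+(24)=72
Option E: A[3] 11->4, delta=-7, new_sum=48+(-7)=41

Answer: A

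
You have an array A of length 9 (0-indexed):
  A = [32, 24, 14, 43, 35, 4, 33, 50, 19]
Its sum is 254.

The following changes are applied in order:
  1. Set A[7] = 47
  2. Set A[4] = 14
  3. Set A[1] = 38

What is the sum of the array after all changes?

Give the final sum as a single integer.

Initial sum: 254
Change 1: A[7] 50 -> 47, delta = -3, sum = 251
Change 2: A[4] 35 -> 14, delta = -21, sum = 230
Change 3: A[1] 24 -> 38, delta = 14, sum = 244

Answer: 244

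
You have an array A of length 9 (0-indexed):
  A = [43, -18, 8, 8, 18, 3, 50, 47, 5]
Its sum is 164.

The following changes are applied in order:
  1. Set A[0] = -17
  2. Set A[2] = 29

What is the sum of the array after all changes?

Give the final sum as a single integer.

Initial sum: 164
Change 1: A[0] 43 -> -17, delta = -60, sum = 104
Change 2: A[2] 8 -> 29, delta = 21, sum = 125

Answer: 125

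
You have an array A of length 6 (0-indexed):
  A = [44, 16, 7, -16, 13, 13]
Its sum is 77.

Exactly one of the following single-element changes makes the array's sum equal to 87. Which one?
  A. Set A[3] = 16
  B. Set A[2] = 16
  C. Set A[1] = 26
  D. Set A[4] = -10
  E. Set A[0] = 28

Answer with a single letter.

Option A: A[3] -16->16, delta=32, new_sum=77+(32)=109
Option B: A[2] 7->16, delta=9, new_sum=77+(9)=86
Option C: A[1] 16->26, delta=10, new_sum=77+(10)=87 <-- matches target
Option D: A[4] 13->-10, delta=-23, new_sum=77+(-23)=54
Option E: A[0] 44->28, delta=-16, new_sum=77+(-16)=61

Answer: C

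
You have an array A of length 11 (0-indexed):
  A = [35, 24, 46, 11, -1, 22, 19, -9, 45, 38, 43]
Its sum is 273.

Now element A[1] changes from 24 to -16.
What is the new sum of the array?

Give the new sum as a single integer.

Old value at index 1: 24
New value at index 1: -16
Delta = -16 - 24 = -40
New sum = old_sum + delta = 273 + (-40) = 233

Answer: 233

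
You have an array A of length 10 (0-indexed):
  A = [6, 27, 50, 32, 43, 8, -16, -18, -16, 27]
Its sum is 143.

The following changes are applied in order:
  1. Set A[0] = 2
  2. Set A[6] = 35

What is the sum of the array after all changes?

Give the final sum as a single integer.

Initial sum: 143
Change 1: A[0] 6 -> 2, delta = -4, sum = 139
Change 2: A[6] -16 -> 35, delta = 51, sum = 190

Answer: 190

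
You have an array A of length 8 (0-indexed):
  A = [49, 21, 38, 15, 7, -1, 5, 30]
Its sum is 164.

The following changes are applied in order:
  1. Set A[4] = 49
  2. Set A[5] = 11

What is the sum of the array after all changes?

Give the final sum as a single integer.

Answer: 218

Derivation:
Initial sum: 164
Change 1: A[4] 7 -> 49, delta = 42, sum = 206
Change 2: A[5] -1 -> 11, delta = 12, sum = 218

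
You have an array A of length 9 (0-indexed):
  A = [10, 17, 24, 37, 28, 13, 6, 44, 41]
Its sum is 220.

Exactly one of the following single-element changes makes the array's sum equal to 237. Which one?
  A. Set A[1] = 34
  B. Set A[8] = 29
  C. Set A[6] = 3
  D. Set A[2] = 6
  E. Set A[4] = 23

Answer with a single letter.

Answer: A

Derivation:
Option A: A[1] 17->34, delta=17, new_sum=220+(17)=237 <-- matches target
Option B: A[8] 41->29, delta=-12, new_sum=220+(-12)=208
Option C: A[6] 6->3, delta=-3, new_sum=220+(-3)=217
Option D: A[2] 24->6, delta=-18, new_sum=220+(-18)=202
Option E: A[4] 28->23, delta=-5, new_sum=220+(-5)=215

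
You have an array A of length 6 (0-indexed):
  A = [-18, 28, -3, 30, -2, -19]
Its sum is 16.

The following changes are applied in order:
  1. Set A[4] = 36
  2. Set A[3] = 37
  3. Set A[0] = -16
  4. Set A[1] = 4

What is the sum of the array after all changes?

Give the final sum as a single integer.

Initial sum: 16
Change 1: A[4] -2 -> 36, delta = 38, sum = 54
Change 2: A[3] 30 -> 37, delta = 7, sum = 61
Change 3: A[0] -18 -> -16, delta = 2, sum = 63
Change 4: A[1] 28 -> 4, delta = -24, sum = 39

Answer: 39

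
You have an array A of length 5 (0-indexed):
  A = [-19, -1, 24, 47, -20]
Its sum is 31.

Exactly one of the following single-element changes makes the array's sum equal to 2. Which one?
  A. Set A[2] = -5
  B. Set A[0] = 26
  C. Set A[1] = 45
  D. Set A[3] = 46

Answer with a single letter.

Answer: A

Derivation:
Option A: A[2] 24->-5, delta=-29, new_sum=31+(-29)=2 <-- matches target
Option B: A[0] -19->26, delta=45, new_sum=31+(45)=76
Option C: A[1] -1->45, delta=46, new_sum=31+(46)=77
Option D: A[3] 47->46, delta=-1, new_sum=31+(-1)=30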